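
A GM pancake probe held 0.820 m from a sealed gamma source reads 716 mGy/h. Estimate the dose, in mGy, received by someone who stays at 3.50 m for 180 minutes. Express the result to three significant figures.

Since intensity falls as 1/r², rate at 3.50 m:
716 × (0.820/3.50)² = 716 × 0.05489 = 39.30 mGy/h.
Dose = rate × time = 39.30 mGy/h × 3.000 h = 117.9 mGy.

118 mGy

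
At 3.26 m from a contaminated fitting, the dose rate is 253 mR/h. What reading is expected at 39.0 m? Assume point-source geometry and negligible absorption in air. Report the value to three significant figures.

1.77 mR/h

Using I₁d₁² = I₂d₂², the rate at 39.0 m is
253 × (3.26/39.0)² = 253 × 0.006987 = 1.768 mR/h.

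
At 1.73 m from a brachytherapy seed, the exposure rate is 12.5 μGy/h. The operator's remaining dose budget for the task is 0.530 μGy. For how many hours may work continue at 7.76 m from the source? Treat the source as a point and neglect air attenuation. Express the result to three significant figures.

Intensity scales as (d₁/d₂)², so rate at 7.76 m:
12.5 × (1.73/7.76)² = 12.5 × 0.04970 = 0.6212 μGy/h.
Stay time = 0.530 μGy ÷ 0.6212 μGy/h = 0.8532 h.

0.853 h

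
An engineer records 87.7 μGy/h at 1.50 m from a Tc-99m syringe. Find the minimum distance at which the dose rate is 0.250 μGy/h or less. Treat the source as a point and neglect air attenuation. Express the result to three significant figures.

28.1 m

Since intensity falls as 1/r², d₂ = d₁·√(I₁/I₂).
I₁/I₂ = 87.7/0.250 = 350.8, so d₂ = 1.50 × √350.8 = 28.09 m.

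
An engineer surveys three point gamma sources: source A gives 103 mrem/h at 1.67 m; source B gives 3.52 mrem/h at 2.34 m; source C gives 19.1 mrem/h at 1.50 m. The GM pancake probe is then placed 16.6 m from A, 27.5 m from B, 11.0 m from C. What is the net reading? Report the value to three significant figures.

1.42 mrem/h

Each source contributes Iᵢ·(dᵢ/rᵢ)²; contributions add.
A: 103 × (1.67/16.6)² = 1.042 mrem/h
B: 3.52 × (2.34/27.5)² = 0.02549 mrem/h
C: 19.1 × (1.50/11.0)² = 0.3552 mrem/h
Total = 1.042 + 0.02549 + 0.3552 = 1.423 mrem/h.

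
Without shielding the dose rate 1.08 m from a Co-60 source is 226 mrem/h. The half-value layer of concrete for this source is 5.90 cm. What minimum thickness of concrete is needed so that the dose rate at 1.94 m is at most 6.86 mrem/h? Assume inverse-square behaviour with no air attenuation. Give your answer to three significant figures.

19.8 cm

At 1.94 m, distance alone gives 226 × (1.08/1.94)² = 226 × 0.3099 = 70.04 mrem/h.
Further attenuation needed: 70.04/6.86 = 10.21.
n = log₂(10.21) = 3.352 half-value layers.
Thickness = 3.352 × 5.90 cm = 19.78 cm.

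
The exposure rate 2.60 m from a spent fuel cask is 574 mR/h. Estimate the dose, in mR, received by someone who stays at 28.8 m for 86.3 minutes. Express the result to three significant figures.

6.73 mR

Intensity scales as (d₁/d₂)², so rate at 28.8 m:
(2.60/28.8)² = 0.008150, so 574 × 0.008150 = 4.678 mR/h.
Dose = rate × time = 4.678 mR/h × 1.438 h = 6.727 mR.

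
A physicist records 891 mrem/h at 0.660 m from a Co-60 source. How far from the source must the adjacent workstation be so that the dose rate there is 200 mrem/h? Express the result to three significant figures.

Intensity scales as (d₁/d₂)², so d₂ = d₁·√(I₁/I₂).
I₁/I₂ = 891/200 = 4.455, so d₂ = 0.660 × √4.455 = 1.393 m.

1.39 m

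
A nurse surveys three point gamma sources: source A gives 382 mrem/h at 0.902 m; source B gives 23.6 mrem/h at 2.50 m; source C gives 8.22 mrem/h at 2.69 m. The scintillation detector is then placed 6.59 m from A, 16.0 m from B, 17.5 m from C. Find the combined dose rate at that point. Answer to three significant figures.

Each source contributes Iᵢ·(dᵢ/rᵢ)²; contributions add.
A: 382 × (0.902/6.59)² = 7.157 mrem/h
B: 23.6 × (2.50/16.0)² = 0.5762 mrem/h
C: 8.22 × (2.69/17.5)² = 0.1942 mrem/h
Total = 7.157 + 0.5762 + 0.1942 = 7.927 mrem/h.

7.93 mrem/h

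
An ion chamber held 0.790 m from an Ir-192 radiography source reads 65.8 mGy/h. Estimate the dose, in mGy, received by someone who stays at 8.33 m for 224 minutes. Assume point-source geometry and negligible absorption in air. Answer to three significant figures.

2.21 mGy

Using I₁d₁² = I₂d₂², rate at 8.33 m:
65.8 × (0.790/8.33)² = 65.8 × 0.008994 = 0.5918 mGy/h.
Dose = rate × time = 0.5918 mGy/h × 3.733 h = 2.209 mGy.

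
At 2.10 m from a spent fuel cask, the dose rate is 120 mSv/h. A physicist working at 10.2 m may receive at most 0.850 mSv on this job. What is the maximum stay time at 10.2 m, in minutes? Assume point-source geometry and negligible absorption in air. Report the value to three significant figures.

10.0 min

Since intensity falls as 1/r², rate at 10.2 m:
120 × (2.10/10.2)² = 120 × 0.04239 = 5.087 mSv/h.
Stay time = 0.850 mSv ÷ 5.087 mSv/h = 0.1671 h = 10.03 min.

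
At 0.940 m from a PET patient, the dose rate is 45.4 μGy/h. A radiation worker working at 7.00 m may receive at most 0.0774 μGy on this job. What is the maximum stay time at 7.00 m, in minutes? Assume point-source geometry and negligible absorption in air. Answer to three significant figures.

Using I₁d₁² = I₂d₂², rate at 7.00 m:
(0.940/7.00)² = 0.01803, so 45.4 × 0.01803 = 0.8186 μGy/h.
Stay time = 0.0774 μGy ÷ 0.8186 μGy/h = 0.09455 h = 5.673 min.

5.67 min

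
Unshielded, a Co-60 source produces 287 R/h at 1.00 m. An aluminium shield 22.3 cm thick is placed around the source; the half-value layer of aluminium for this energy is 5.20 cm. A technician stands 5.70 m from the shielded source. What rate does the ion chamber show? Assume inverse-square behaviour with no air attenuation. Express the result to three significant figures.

0.452 R/h

Distance alone: (1.00/5.70)² = 0.03078, so 287 × 0.03078 = 8.834 R/h.
Shield: 22.3/5.20 = 4.288 half-value layers → attenuation 2^(−4.288) = 0.05119.
Combined: 8.834 × 0.05119 = 0.4522 R/h.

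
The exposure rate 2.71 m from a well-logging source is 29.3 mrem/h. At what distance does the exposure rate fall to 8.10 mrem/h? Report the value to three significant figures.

Since intensity falls as 1/r², d₂ = d₁·√(I₁/I₂).
I₁/I₂ = 29.3/8.10 = 3.617, so d₂ = 2.71 × √3.617 = 5.154 m.

5.15 m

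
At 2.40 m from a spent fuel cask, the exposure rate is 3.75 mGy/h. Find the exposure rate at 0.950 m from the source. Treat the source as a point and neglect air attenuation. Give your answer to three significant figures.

Since intensity falls as 1/r², the rate at 0.950 m is
(2.40/0.950)² = 6.382, so 3.75 × 6.382 = 23.93 mGy/h.

23.9 mGy/h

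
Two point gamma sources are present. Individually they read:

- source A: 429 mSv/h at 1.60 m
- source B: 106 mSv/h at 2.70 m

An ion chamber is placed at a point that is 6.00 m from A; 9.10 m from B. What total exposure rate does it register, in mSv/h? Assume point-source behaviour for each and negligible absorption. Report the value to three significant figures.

By superposition, sum each source's inverse-square contribution:
A: 429 × (1.60/6.00)² = 30.51 mSv/h
B: 106 × (2.70/9.10)² = 9.331 mSv/h
Total = 30.51 + 9.331 = 39.84 mSv/h.

39.8 mSv/h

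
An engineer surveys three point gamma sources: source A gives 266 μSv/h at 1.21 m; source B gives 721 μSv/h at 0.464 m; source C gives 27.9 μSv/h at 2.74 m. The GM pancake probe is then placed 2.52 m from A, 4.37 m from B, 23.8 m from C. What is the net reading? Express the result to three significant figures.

Each source contributes Iᵢ·(dᵢ/rᵢ)²; contributions add.
A: 266 × (1.21/2.52)² = 61.33 μSv/h
B: 721 × (0.464/4.37)² = 8.128 μSv/h
C: 27.9 × (2.74/23.8)² = 0.3698 μSv/h
Total = 61.33 + 8.128 + 0.3698 = 69.83 μSv/h.

69.8 μSv/h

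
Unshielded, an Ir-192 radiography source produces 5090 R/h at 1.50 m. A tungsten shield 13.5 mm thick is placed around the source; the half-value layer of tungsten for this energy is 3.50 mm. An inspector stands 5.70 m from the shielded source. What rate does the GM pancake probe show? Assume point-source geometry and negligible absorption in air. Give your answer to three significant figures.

Distance alone: (1.50/5.70)² = 0.06925, so 5090 × 0.06925 = 352.5 R/h.
Shield: 13.5/3.50 = 3.857 half-value layers → attenuation 2^(−3.857) = 0.06901.
Combined: 352.5 × 0.06901 = 24.33 R/h.

24.3 R/h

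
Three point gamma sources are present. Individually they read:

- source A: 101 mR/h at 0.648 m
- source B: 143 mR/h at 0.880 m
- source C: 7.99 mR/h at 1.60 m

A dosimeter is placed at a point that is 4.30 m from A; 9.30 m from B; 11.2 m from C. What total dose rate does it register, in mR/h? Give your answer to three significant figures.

3.74 mR/h

By superposition, sum each source's inverse-square contribution:
A: 101 × (0.648/4.30)² = 2.294 mR/h
B: 143 × (0.880/9.30)² = 1.280 mR/h
C: 7.99 × (1.60/11.2)² = 0.1631 mR/h
Total = 2.294 + 1.280 + 0.1631 = 3.737 mR/h.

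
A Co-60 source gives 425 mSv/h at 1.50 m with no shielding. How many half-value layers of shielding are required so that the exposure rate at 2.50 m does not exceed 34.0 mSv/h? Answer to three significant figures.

2.17 half-value layers

At 2.50 m, distance alone gives 425 × (1.50/2.50)² = 425 × 0.3600 = 153.0 mSv/h.
Further attenuation needed: 153.0/34.0 = 4.500.
n = log₂(4.500) = 2.170 half-value layers.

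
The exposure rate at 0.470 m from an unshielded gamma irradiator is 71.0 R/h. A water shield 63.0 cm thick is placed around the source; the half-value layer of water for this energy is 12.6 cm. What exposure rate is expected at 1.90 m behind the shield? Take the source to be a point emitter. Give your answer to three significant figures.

0.136 R/h

Distance alone: 71.0 × (0.470/1.90)² = 71.0 × 0.06119 = 4.344 R/h.
Shield: 63.0/12.6 = 5.000 half-value layers → attenuation 2^(−5.000) = 0.03125.
Combined: 4.344 × 0.03125 = 0.1358 R/h.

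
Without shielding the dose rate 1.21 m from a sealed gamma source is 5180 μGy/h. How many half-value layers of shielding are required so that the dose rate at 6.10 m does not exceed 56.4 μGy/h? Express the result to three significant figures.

At 6.10 m, distance alone gives 5180 × (1.21/6.10)² = 5180 × 0.03935 = 203.8 μGy/h.
Further attenuation needed: 203.8/56.4 = 3.613.
n = log₂(3.613) = 1.853 half-value layers.

1.85 half-value layers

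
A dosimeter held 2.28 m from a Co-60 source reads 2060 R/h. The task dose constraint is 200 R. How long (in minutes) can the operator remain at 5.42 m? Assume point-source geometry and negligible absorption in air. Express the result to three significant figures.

Using I₁d₁² = I₂d₂², rate at 5.42 m:
(2.28/5.42)² = 0.1770, so 2060 × 0.1770 = 364.6 R/h.
Stay time = 200 R ÷ 364.6 R/h = 0.5485 h = 32.91 min.

32.9 min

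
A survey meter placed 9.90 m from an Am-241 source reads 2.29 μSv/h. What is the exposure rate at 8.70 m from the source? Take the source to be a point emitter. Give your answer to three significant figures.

Using I₁d₁² = I₂d₂², scaling from 9.90 m to 8.70 m:
2.29 × (9.90/8.70)² = 2.29 × 1.295 = 2.966 μSv/h.

2.97 μSv/h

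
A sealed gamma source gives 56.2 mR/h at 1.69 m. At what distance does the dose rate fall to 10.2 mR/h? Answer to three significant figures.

Using I₁d₁² = I₂d₂², d₂ = d₁·√(I₁/I₂).
I₁/I₂ = 56.2/10.2 = 5.510, so d₂ = 1.69 × √5.510 = 3.967 m.

3.97 m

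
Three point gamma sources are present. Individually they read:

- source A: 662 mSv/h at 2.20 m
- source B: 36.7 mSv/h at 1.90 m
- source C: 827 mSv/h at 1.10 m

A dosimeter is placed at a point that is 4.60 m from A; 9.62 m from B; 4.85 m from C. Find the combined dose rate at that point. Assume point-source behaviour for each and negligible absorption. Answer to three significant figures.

Each source contributes Iᵢ·(dᵢ/rᵢ)²; contributions add.
A: 662 × (2.20/4.60)² = 151.4 mSv/h
B: 36.7 × (1.90/9.62)² = 1.432 mSv/h
C: 827 × (1.10/4.85)² = 42.54 mSv/h
Total = 151.4 + 1.432 + 42.54 = 195.4 mSv/h.

195 mSv/h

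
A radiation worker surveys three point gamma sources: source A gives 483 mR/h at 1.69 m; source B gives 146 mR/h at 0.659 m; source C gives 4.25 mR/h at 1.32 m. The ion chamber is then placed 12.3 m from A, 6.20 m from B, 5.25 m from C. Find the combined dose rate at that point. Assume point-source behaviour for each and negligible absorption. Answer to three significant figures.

Each source contributes Iᵢ·(dᵢ/rᵢ)²; contributions add.
A: 483 × (1.69/12.3)² = 9.118 mR/h
B: 146 × (0.659/6.20)² = 1.649 mR/h
C: 4.25 × (1.32/5.25)² = 0.2687 mR/h
Total = 9.118 + 1.649 + 0.2687 = 11.04 mR/h.

11.0 mR/h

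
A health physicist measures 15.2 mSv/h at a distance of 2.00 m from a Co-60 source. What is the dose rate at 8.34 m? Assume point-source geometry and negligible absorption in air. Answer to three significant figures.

0.874 mSv/h

Using I₁d₁² = I₂d₂², the rate at 8.34 m is
(2.00/8.34)² = 0.05751, so 15.2 × 0.05751 = 0.8742 mSv/h.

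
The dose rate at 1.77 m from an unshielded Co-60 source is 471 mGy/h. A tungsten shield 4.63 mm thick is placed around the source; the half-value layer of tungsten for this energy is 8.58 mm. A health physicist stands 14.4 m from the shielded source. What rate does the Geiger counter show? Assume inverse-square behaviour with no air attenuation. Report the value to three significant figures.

4.90 mGy/h

Distance alone: (1.77/14.4)² = 0.01511, so 471 × 0.01511 = 7.117 mGy/h.
Shield: 4.63/8.58 = 0.5396 half-value layers → attenuation 2^(−0.5396) = 0.6880.
Combined: 7.117 × 0.6880 = 4.896 mGy/h.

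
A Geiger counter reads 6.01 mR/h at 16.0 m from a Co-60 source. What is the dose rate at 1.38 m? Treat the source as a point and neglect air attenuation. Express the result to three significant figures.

By the inverse-square law, the rate at 1.38 m is
6.01 × (16.0/1.38)² = 6.01 × 134.4 = 807.7 mR/h.

808 mR/h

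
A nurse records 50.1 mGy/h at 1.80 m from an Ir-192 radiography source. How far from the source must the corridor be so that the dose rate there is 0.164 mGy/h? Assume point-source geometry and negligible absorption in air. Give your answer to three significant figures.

By the inverse-square law, d₂ = d₁·√(I₁/I₂).
I₁/I₂ = 50.1/0.164 = 305.5, so d₂ = 1.80 × √305.5 = 31.46 m.

31.5 m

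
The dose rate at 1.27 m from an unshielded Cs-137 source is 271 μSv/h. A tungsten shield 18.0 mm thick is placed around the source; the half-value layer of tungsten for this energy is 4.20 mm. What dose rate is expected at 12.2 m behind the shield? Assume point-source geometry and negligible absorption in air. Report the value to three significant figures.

0.151 μSv/h

Distance alone: 271 × (1.27/12.2)² = 271 × 0.01084 = 2.938 μSv/h.
Shield: 18.0/4.20 = 4.286 half-value layers → attenuation 2^(−4.286) = 0.05126.
Combined: 2.938 × 0.05126 = 0.1506 μSv/h.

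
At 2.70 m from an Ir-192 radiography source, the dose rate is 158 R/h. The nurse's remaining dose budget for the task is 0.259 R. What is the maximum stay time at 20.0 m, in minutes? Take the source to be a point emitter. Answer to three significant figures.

Since intensity falls as 1/r², rate at 20.0 m:
(2.70/20.0)² = 0.01823, so 158 × 0.01823 = 2.880 R/h.
Stay time = 0.259 R ÷ 2.880 R/h = 0.08993 h = 5.396 min.

5.40 min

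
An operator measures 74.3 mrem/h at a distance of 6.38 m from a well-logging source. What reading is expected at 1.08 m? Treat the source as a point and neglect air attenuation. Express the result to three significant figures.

2590 mrem/h

Applying the 1/r² law, the rate at 1.08 m is
(6.38/1.08)² = 34.90, so 74.3 × 34.90 = 2593 mrem/h.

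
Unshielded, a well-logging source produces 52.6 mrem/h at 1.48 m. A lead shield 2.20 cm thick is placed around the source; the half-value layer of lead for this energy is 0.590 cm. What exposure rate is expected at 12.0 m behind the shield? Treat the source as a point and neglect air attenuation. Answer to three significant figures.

0.0603 mrem/h

Distance alone: 52.6 × (1.48/12.0)² = 52.6 × 0.01521 = 0.8000 mrem/h.
Shield: 2.20/0.590 = 3.729 half-value layers → attenuation 2^(−3.729) = 0.07542.
Combined: 0.8000 × 0.07542 = 0.06034 mrem/h.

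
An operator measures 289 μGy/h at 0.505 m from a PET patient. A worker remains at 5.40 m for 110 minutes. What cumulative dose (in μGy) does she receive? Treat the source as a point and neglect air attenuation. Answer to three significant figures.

4.63 μGy

Intensity scales as (d₁/d₂)², so rate at 5.40 m:
(0.505/5.40)² = 0.008746, so 289 × 0.008746 = 2.528 μGy/h.
Dose = rate × time = 2.528 μGy/h × 1.833 h = 4.634 μGy.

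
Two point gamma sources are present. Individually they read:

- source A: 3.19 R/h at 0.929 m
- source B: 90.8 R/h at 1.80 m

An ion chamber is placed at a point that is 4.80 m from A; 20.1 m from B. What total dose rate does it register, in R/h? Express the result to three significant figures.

0.848 R/h

By superposition, sum each source's inverse-square contribution:
A: 3.19 × (0.929/4.80)² = 0.1195 R/h
B: 90.8 × (1.80/20.1)² = 0.7282 R/h
Total = 0.1195 + 0.7282 = 0.8477 R/h.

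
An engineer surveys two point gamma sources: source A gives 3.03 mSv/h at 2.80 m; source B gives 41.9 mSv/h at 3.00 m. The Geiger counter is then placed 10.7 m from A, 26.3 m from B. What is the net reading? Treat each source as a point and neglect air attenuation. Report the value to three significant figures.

By superposition, sum each source's inverse-square contribution:
A: 3.03 × (2.80/10.7)² = 0.2075 mSv/h
B: 41.9 × (3.00/26.3)² = 0.5452 mSv/h
Total = 0.2075 + 0.5452 = 0.7527 mSv/h.

0.753 mSv/h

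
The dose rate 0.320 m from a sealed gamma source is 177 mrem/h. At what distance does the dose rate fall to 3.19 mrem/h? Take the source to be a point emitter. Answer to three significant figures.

By the inverse-square law, d₂ = d₁·√(I₁/I₂).
I₁/I₂ = 177/3.19 = 55.49, so d₂ = 0.320 × √55.49 = 2.384 m.

2.38 m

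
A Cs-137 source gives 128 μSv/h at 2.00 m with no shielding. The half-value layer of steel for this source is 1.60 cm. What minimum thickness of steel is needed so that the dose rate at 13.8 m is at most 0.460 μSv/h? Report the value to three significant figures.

At 13.8 m, distance alone gives (2.00/13.8)² = 0.02100, so 128 × 0.02100 = 2.688 μSv/h.
Further attenuation needed: 2.688/0.460 = 5.843.
n = log₂(5.843) = 2.547 half-value layers.
Thickness = 2.547 × 1.60 cm = 4.075 cm.

4.08 cm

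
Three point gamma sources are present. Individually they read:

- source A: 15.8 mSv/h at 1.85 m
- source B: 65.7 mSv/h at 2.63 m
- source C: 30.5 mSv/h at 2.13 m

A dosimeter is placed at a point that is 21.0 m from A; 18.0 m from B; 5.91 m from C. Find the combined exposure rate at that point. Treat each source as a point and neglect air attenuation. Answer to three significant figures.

5.49 mSv/h

Each source contributes Iᵢ·(dᵢ/rᵢ)²; contributions add.
A: 15.8 × (1.85/21.0)² = 0.1226 mSv/h
B: 65.7 × (2.63/18.0)² = 1.403 mSv/h
C: 30.5 × (2.13/5.91)² = 3.962 mSv/h
Total = 0.1226 + 1.403 + 3.962 = 5.488 mSv/h.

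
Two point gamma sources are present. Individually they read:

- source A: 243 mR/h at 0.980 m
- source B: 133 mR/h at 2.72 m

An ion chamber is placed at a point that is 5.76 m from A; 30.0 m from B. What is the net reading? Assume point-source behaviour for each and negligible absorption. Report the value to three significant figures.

Each source contributes Iᵢ·(dᵢ/rᵢ)²; contributions add.
A: 243 × (0.980/5.76)² = 7.034 mR/h
B: 133 × (2.72/30.0)² = 1.093 mR/h
Total = 7.034 + 1.093 = 8.127 mR/h.

8.13 mR/h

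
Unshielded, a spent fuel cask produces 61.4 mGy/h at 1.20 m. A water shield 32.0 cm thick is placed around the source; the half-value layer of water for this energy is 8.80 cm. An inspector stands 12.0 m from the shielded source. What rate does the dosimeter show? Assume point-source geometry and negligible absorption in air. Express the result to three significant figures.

Distance alone: (1.20/12.0)² = 0.01000, so 61.4 × 0.01000 = 0.6140 mGy/h.
Shield: 32.0/8.80 = 3.636 half-value layers → attenuation 2^(−3.636) = 0.08044.
Combined: 0.6140 × 0.08044 = 0.04939 mGy/h.

0.0494 mGy/h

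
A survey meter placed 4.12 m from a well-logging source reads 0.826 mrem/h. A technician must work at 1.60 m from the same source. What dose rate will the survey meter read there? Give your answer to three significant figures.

Using I₁d₁² = I₂d₂², scaling from 4.12 m to 1.60 m:
0.826 × (4.12/1.60)² = 0.826 × 6.631 = 5.477 mrem/h.

5.48 mrem/h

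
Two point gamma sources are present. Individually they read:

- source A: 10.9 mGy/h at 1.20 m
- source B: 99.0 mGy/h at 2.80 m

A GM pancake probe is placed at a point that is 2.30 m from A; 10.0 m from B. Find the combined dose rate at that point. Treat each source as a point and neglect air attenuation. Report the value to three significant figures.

Each source contributes Iᵢ·(dᵢ/rᵢ)²; contributions add.
A: 10.9 × (1.20/2.30)² = 2.967 mGy/h
B: 99.0 × (2.80/10.0)² = 7.762 mGy/h
Total = 2.967 + 7.762 = 10.73 mGy/h.

10.7 mGy/h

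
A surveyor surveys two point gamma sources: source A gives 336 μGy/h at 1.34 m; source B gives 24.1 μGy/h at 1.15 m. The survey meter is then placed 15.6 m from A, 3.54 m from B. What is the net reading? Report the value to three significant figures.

5.02 μGy/h

By superposition, sum each source's inverse-square contribution:
A: 336 × (1.34/15.6)² = 2.479 μGy/h
B: 24.1 × (1.15/3.54)² = 2.543 μGy/h
Total = 2.479 + 2.543 = 5.022 μGy/h.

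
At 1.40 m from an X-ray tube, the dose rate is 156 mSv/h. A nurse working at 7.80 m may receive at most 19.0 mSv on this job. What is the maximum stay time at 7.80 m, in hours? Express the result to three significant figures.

3.78 h

Intensity scales as (d₁/d₂)², so rate at 7.80 m:
156 × (1.40/7.80)² = 156 × 0.03222 = 5.026 mSv/h.
Stay time = 19.0 mSv ÷ 5.026 mSv/h = 3.780 h.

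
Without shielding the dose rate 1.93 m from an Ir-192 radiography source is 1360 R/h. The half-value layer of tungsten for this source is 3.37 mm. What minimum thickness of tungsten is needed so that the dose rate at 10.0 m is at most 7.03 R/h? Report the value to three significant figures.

At 10.0 m, distance alone gives 1360 × (1.93/10.0)² = 1360 × 0.03725 = 50.66 R/h.
Further attenuation needed: 50.66/7.03 = 7.206.
n = log₂(7.206) = 2.849 half-value layers.
Thickness = 2.849 × 3.37 mm = 9.601 mm.

9.60 mm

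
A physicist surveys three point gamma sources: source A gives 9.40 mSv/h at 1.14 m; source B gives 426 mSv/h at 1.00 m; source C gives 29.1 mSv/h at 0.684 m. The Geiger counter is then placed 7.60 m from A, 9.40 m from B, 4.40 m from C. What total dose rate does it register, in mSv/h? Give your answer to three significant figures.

5.74 mSv/h

By superposition, sum each source's inverse-square contribution:
A: 9.40 × (1.14/7.60)² = 0.2115 mSv/h
B: 426 × (1.00/9.40)² = 4.821 mSv/h
C: 29.1 × (0.684/4.40)² = 0.7032 mSv/h
Total = 0.2115 + 4.821 + 0.7032 = 5.736 mSv/h.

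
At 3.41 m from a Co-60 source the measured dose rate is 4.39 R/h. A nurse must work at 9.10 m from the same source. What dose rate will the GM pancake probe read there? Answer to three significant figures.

By the inverse-square law, scaling from 3.41 m to 9.10 m:
4.39 × (3.41/9.10)² = 4.39 × 0.1404 = 0.6164 R/h.

0.616 R/h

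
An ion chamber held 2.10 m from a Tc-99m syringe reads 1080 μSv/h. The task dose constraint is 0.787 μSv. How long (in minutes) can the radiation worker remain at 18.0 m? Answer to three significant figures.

3.21 min

Applying the 1/r² law, rate at 18.0 m:
(2.10/18.0)² = 0.01361, so 1080 × 0.01361 = 14.70 μSv/h.
Stay time = 0.787 μSv ÷ 14.70 μSv/h = 0.05354 h = 3.212 min.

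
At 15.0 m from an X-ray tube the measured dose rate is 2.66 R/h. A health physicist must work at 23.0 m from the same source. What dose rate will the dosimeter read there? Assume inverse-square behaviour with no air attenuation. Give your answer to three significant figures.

By the inverse-square law, scaling from 15.0 m to 23.0 m:
(15.0/23.0)² = 0.4253, so 2.66 × 0.4253 = 1.131 R/h.

1.13 R/h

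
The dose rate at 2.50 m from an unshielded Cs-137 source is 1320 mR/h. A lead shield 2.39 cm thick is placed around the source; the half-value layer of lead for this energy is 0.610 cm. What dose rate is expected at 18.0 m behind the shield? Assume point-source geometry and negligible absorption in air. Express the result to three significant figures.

Distance alone: (2.50/18.0)² = 0.01929, so 1320 × 0.01929 = 25.46 mR/h.
Shield: 2.39/0.610 = 3.918 half-value layers → attenuation 2^(−3.918) = 0.06616.
Combined: 25.46 × 0.06616 = 1.684 mR/h.

1.68 mR/h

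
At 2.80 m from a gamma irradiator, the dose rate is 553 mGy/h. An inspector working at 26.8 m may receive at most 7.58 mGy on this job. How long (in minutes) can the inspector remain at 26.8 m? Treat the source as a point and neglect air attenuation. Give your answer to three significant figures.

75.3 min

Using I₁d₁² = I₂d₂², rate at 26.8 m:
553 × (2.80/26.8)² = 553 × 0.01092 = 6.039 mGy/h.
Stay time = 7.58 mGy ÷ 6.039 mGy/h = 1.255 h = 75.30 min.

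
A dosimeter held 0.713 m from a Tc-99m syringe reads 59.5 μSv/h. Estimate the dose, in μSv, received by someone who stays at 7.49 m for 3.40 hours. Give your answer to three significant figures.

Since intensity falls as 1/r², rate at 7.49 m:
(0.713/7.49)² = 0.009062, so 59.5 × 0.009062 = 0.5392 μSv/h.
Dose = rate × time = 0.5392 μSv/h × 3.400 h = 1.833 μSv.

1.83 μSv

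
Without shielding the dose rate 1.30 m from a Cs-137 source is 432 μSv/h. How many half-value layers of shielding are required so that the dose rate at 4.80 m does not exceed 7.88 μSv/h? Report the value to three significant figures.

At 4.80 m, distance alone gives 432 × (1.30/4.80)² = 432 × 0.07335 = 31.69 μSv/h.
Further attenuation needed: 31.69/7.88 = 4.022.
n = log₂(4.022) = 2.008 half-value layers.

2.01 half-value layers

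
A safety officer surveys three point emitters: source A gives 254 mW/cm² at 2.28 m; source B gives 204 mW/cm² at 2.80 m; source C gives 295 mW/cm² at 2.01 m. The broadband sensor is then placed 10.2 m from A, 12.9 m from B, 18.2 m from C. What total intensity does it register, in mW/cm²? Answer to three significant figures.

25.9 mW/cm²

By superposition, sum each source's inverse-square contribution:
A: 254 × (2.28/10.2)² = 12.69 mW/cm²
B: 204 × (2.80/12.9)² = 9.611 mW/cm²
C: 295 × (2.01/18.2)² = 3.598 mW/cm²
Total = 12.69 + 9.611 + 3.598 = 25.90 mW/cm².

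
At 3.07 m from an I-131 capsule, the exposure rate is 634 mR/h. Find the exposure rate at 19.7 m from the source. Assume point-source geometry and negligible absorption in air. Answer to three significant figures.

15.4 mR/h

Intensity scales as (d₁/d₂)², so the rate at 19.7 m is
634 × (3.07/19.7)² = 634 × 0.02429 = 15.40 mR/h.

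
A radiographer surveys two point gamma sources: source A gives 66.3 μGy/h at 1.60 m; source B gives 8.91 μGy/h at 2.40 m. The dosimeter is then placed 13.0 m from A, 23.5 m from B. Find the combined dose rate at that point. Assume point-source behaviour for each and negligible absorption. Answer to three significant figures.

Each source contributes Iᵢ·(dᵢ/rᵢ)²; contributions add.
A: 66.3 × (1.60/13.0)² = 1.004 μGy/h
B: 8.91 × (2.40/23.5)² = 0.09293 μGy/h
Total = 1.004 + 0.09293 = 1.097 μGy/h.

1.10 μGy/h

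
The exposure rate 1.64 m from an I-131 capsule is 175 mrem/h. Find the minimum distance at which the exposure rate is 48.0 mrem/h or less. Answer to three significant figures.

3.13 m

Applying the 1/r² law, d₂ = d₁·√(I₁/I₂).
I₁/I₂ = 175/48.0 = 3.646, so d₂ = 1.64 × √3.646 = 3.131 m.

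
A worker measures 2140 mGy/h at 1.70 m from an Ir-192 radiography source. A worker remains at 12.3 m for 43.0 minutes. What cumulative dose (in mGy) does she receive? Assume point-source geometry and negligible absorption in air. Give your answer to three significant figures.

29.3 mGy

Applying the 1/r² law, rate at 12.3 m:
2140 × (1.70/12.3)² = 2140 × 0.01910 = 40.87 mGy/h.
Dose = rate × time = 40.87 mGy/h × 0.7167 h = 29.29 mGy.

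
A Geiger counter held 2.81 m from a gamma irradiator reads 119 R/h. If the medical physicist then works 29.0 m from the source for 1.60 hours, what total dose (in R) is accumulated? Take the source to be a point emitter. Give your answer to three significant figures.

By the inverse-square law, rate at 29.0 m:
119 × (2.81/29.0)² = 119 × 0.009389 = 1.117 R/h.
Dose = rate × time = 1.117 R/h × 1.600 h = 1.787 R.

1.79 R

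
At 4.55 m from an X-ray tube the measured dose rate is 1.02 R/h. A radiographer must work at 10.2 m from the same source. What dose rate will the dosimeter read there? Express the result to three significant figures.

0.203 R/h

Using I₁d₁² = I₂d₂², scaling from 4.55 m to 10.2 m:
1.02 × (4.55/10.2)² = 1.02 × 0.1990 = 0.2030 R/h.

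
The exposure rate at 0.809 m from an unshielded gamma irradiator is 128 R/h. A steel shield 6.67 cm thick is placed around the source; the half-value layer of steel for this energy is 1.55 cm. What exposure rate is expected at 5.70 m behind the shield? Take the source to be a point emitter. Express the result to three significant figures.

0.131 R/h

Distance alone: (0.809/5.70)² = 0.02014, so 128 × 0.02014 = 2.578 R/h.
Shield: 6.67/1.55 = 4.303 half-value layers → attenuation 2^(−4.303) = 0.05066.
Combined: 2.578 × 0.05066 = 0.1306 R/h.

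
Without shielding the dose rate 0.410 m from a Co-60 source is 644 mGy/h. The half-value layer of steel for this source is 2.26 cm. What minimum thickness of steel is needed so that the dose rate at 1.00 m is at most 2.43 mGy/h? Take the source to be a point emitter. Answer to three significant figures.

12.4 cm

At 1.00 m, distance alone gives 644 × (0.410/1.00)² = 644 × 0.1681 = 108.3 mGy/h.
Further attenuation needed: 108.3/2.43 = 44.57.
n = log₂(44.57) = 5.478 half-value layers.
Thickness = 5.478 × 2.26 cm = 12.38 cm.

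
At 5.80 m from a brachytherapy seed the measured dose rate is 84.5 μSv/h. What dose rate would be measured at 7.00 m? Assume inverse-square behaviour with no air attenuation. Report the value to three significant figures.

By the inverse-square law, scaling from 5.80 m to 7.00 m:
84.5 × (5.80/7.00)² = 84.5 × 0.6865 = 58.01 μSv/h.

58.0 μSv/h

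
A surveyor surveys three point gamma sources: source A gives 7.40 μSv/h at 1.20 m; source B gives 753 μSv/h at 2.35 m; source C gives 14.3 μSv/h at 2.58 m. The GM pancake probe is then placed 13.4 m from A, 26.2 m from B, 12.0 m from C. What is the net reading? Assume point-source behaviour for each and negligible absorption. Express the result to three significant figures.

6.78 μSv/h

By superposition, sum each source's inverse-square contribution:
A: 7.40 × (1.20/13.4)² = 0.05935 μSv/h
B: 753 × (2.35/26.2)² = 6.058 μSv/h
C: 14.3 × (2.58/12.0)² = 0.6610 μSv/h
Total = 0.05935 + 6.058 + 0.6610 = 6.778 μSv/h.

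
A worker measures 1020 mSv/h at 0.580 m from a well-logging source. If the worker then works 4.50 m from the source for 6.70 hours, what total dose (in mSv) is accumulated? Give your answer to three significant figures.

Using I₁d₁² = I₂d₂², rate at 4.50 m:
1020 × (0.580/4.50)² = 1020 × 0.01661 = 16.94 mSv/h.
Dose = rate × time = 16.94 mSv/h × 6.700 h = 113.5 mSv.

114 mSv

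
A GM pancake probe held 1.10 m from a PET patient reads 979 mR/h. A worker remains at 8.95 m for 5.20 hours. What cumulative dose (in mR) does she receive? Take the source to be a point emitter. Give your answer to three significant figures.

76.9 mR

Applying the 1/r² law, rate at 8.95 m:
(1.10/8.95)² = 0.01511, so 979 × 0.01511 = 14.79 mR/h.
Dose = rate × time = 14.79 mR/h × 5.200 h = 76.91 mR.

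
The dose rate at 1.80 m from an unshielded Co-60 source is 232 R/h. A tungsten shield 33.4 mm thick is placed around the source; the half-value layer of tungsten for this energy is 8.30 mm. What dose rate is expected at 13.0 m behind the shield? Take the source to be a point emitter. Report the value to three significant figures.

Distance alone: (1.80/13.0)² = 0.01917, so 232 × 0.01917 = 4.447 R/h.
Shield: 33.4/8.30 = 4.024 half-value layers → attenuation 2^(−4.024) = 0.06147.
Combined: 4.447 × 0.06147 = 0.2734 R/h.

0.273 R/h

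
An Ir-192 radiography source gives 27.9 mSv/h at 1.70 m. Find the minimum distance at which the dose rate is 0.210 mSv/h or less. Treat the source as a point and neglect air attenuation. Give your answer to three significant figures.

Since intensity falls as 1/r², d₂ = d₁·√(I₁/I₂).
I₁/I₂ = 27.9/0.210 = 132.9, so d₂ = 1.70 × √132.9 = 19.60 m.

19.6 m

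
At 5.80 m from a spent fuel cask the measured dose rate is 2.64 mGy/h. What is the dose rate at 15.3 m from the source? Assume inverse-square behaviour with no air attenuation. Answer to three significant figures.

0.379 mGy/h

Since intensity falls as 1/r², scaling from 5.80 m to 15.3 m:
(5.80/15.3)² = 0.1437, so 2.64 × 0.1437 = 0.3794 mGy/h.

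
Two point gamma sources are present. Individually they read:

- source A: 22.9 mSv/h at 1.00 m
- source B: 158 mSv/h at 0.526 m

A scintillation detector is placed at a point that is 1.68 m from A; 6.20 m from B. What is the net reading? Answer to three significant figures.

9.25 mSv/h

By superposition, sum each source's inverse-square contribution:
A: 22.9 × (1.00/1.68)² = 8.114 mSv/h
B: 158 × (0.526/6.20)² = 1.137 mSv/h
Total = 8.114 + 1.137 = 9.251 mSv/h.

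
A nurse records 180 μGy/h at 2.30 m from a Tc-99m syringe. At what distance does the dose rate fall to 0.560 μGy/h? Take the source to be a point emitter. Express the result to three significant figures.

Intensity scales as (d₁/d₂)², so d₂ = d₁·√(I₁/I₂).
I₁/I₂ = 180/0.560 = 321.4, so d₂ = 2.30 × √321.4 = 41.23 m.

41.2 m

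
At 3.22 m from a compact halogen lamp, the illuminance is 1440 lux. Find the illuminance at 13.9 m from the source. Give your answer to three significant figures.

77.3 lux

By the inverse-square law, the rate at 13.9 m is
1440 × (3.22/13.9)² = 1440 × 0.05366 = 77.27 lux.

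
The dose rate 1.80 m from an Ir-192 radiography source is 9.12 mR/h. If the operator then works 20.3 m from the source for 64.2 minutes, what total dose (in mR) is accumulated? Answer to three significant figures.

Applying the 1/r² law, rate at 20.3 m:
(1.80/20.3)² = 0.007862, so 9.12 × 0.007862 = 0.07170 mR/h.
Dose = rate × time = 0.07170 mR/h × 1.070 h = 0.07672 mR.

0.0767 mR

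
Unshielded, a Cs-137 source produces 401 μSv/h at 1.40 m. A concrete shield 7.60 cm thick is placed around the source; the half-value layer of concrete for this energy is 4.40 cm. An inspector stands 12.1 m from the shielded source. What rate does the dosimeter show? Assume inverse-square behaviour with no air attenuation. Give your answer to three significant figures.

Distance alone: 401 × (1.40/12.1)² = 401 × 0.01339 = 5.369 μSv/h.
Shield: 7.60/4.40 = 1.727 half-value layers → attenuation 2^(−1.727) = 0.3021.
Combined: 5.369 × 0.3021 = 1.622 μSv/h.

1.62 μSv/h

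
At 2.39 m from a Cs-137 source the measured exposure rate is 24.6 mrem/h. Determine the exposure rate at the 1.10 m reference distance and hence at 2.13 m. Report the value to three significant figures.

116 mrem/h; 31.0 mrem/h

Using I₁d₁² = I₂d₂²,
At 1.10 m: (2.39/1.10)² = 4.721, so 24.6 × 4.721 = 116.1 mrem/h
At 2.13 m: (1.10/2.13)² = 0.2667, so 116.1 × 0.2667 = 30.96 mrem/h.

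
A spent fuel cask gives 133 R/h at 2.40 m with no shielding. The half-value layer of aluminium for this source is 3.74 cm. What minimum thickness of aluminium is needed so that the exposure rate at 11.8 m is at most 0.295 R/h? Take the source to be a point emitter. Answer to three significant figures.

At 11.8 m, distance alone gives (2.40/11.8)² = 0.04137, so 133 × 0.04137 = 5.502 R/h.
Further attenuation needed: 5.502/0.295 = 18.65.
n = log₂(18.65) = 4.221 half-value layers.
Thickness = 4.221 × 3.74 cm = 15.79 cm.

15.8 cm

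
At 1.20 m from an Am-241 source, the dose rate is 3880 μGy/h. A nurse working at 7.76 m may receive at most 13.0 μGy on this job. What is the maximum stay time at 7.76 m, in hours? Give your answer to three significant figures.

By the inverse-square law, rate at 7.76 m:
(1.20/7.76)² = 0.02391, so 3880 × 0.02391 = 92.77 μGy/h.
Stay time = 13.0 μGy ÷ 92.77 μGy/h = 0.1401 h.

0.140 h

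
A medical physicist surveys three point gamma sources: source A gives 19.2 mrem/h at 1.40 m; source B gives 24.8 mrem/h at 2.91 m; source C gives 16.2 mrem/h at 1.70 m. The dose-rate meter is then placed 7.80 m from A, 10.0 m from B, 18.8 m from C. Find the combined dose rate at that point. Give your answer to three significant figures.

2.85 mrem/h

Each source contributes Iᵢ·(dᵢ/rᵢ)²; contributions add.
A: 19.2 × (1.40/7.80)² = 0.6185 mrem/h
B: 24.8 × (2.91/10.0)² = 2.100 mrem/h
C: 16.2 × (1.70/18.8)² = 0.1325 mrem/h
Total = 0.6185 + 2.100 + 0.1325 = 2.851 mrem/h.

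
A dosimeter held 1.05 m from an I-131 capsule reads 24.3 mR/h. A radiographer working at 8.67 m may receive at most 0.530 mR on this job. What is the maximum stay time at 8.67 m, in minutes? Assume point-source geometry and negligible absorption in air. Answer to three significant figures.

89.2 min

Using I₁d₁² = I₂d₂², rate at 8.67 m:
(1.05/8.67)² = 0.01467, so 24.3 × 0.01467 = 0.3565 mR/h.
Stay time = 0.530 mR ÷ 0.3565 mR/h = 1.487 h = 89.22 min.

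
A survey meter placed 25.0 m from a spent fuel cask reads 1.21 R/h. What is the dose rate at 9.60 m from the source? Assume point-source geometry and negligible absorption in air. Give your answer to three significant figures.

Intensity scales as (d₁/d₂)², so scaling from 25.0 m to 9.60 m:
1.21 × (25.0/9.60)² = 1.21 × 6.782 = 8.206 R/h.

8.21 R/h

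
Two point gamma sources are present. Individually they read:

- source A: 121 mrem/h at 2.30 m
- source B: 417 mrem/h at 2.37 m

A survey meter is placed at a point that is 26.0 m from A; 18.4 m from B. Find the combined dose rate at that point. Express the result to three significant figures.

7.87 mrem/h

Each source contributes Iᵢ·(dᵢ/rᵢ)²; contributions add.
A: 121 × (2.30/26.0)² = 0.9469 mrem/h
B: 417 × (2.37/18.4)² = 6.918 mrem/h
Total = 0.9469 + 6.918 = 7.865 mrem/h.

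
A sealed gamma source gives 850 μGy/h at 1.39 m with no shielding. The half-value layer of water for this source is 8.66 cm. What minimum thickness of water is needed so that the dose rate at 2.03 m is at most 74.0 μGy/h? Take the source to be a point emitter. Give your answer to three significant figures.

At 2.03 m, distance alone gives (1.39/2.03)² = 0.4689, so 850 × 0.4689 = 398.6 μGy/h.
Further attenuation needed: 398.6/74.0 = 5.386.
n = log₂(5.386) = 2.429 half-value layers.
Thickness = 2.429 × 8.66 cm = 21.04 cm.

21.0 cm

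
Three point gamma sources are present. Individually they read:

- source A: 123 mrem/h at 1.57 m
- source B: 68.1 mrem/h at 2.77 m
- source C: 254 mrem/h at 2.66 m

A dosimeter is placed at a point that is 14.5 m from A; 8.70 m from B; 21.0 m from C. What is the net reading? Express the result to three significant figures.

12.4 mrem/h

Each source contributes Iᵢ·(dᵢ/rᵢ)²; contributions add.
A: 123 × (1.57/14.5)² = 1.442 mrem/h
B: 68.1 × (2.77/8.70)² = 6.903 mrem/h
C: 254 × (2.66/21.0)² = 4.075 mrem/h
Total = 1.442 + 6.903 + 4.075 = 12.42 mrem/h.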